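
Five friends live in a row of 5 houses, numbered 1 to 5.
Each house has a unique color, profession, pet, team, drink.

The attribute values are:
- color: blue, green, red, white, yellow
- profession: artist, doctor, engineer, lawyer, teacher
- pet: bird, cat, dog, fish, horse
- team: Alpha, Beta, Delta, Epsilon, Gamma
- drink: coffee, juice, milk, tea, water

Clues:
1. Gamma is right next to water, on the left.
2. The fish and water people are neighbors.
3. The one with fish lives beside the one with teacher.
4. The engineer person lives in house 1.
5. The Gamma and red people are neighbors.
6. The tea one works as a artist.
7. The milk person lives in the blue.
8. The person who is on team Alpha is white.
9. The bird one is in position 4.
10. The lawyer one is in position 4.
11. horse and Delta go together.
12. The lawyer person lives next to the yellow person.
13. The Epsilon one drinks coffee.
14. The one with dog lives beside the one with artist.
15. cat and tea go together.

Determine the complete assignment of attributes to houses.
Solution:

House | Color | Profession | Pet | Team | Drink
-----------------------------------------------
  1   | blue | engineer | fish | Gamma | milk
  2   | red | teacher | dog | Beta | water
  3   | white | artist | cat | Alpha | tea
  4   | green | lawyer | bird | Epsilon | coffee
  5   | yellow | doctor | horse | Delta | juice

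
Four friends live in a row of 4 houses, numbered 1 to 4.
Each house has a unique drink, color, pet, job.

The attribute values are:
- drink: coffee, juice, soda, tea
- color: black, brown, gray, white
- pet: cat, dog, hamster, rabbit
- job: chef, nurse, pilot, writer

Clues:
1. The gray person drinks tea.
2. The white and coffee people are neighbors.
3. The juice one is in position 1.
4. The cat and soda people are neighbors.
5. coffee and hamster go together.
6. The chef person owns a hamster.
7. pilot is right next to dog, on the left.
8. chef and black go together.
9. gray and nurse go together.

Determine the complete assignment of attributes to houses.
Solution:

House | Drink | Color | Pet | Job
---------------------------------
  1   | juice | brown | cat | pilot
  2   | soda | white | dog | writer
  3   | coffee | black | hamster | chef
  4   | tea | gray | rabbit | nurse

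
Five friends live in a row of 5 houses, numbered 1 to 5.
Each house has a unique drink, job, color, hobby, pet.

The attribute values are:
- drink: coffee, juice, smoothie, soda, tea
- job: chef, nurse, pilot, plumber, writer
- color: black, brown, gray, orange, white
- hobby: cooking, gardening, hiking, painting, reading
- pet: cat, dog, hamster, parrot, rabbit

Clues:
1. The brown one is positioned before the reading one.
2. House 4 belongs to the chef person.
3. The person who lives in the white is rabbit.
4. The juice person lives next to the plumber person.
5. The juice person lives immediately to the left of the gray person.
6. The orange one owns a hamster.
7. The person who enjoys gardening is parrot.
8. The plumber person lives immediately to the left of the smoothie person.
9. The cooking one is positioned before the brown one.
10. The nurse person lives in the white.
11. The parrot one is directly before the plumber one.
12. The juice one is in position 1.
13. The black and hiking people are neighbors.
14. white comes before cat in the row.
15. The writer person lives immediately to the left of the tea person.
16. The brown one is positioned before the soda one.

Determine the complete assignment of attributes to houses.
Solution:

House | Drink | Job | Color | Hobby | Pet
-----------------------------------------
  1   | juice | writer | black | gardening | parrot
  2   | tea | plumber | gray | hiking | dog
  3   | smoothie | nurse | white | cooking | rabbit
  4   | coffee | chef | brown | painting | cat
  5   | soda | pilot | orange | reading | hamster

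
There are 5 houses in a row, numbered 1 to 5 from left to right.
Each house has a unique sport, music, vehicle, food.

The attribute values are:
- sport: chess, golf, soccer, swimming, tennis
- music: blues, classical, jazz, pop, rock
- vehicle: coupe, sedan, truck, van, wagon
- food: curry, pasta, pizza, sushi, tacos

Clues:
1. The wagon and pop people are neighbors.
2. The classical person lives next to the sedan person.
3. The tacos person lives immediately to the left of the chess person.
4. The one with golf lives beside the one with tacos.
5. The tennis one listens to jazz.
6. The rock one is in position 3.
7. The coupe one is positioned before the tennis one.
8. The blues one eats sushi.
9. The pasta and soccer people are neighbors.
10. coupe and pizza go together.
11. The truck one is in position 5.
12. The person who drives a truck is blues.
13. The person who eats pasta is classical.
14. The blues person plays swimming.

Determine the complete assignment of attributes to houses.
Solution:

House | Sport | Music | Vehicle | Food
--------------------------------------
  1   | golf | classical | wagon | pasta
  2   | soccer | pop | sedan | tacos
  3   | chess | rock | coupe | pizza
  4   | tennis | jazz | van | curry
  5   | swimming | blues | truck | sushi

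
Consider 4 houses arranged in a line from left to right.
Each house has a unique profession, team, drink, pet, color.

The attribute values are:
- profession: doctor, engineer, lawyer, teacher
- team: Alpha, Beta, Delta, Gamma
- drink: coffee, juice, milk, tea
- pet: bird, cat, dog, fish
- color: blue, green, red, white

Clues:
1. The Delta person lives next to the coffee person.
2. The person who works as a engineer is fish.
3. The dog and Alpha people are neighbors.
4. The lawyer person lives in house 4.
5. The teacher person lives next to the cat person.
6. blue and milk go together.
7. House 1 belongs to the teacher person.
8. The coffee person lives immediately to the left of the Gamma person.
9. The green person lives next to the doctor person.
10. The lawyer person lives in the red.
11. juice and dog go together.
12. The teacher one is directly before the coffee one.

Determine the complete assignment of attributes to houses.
Solution:

House | Profession | Team | Drink | Pet | Color
-----------------------------------------------
  1   | teacher | Delta | juice | dog | green
  2   | doctor | Alpha | coffee | cat | white
  3   | engineer | Gamma | milk | fish | blue
  4   | lawyer | Beta | tea | bird | red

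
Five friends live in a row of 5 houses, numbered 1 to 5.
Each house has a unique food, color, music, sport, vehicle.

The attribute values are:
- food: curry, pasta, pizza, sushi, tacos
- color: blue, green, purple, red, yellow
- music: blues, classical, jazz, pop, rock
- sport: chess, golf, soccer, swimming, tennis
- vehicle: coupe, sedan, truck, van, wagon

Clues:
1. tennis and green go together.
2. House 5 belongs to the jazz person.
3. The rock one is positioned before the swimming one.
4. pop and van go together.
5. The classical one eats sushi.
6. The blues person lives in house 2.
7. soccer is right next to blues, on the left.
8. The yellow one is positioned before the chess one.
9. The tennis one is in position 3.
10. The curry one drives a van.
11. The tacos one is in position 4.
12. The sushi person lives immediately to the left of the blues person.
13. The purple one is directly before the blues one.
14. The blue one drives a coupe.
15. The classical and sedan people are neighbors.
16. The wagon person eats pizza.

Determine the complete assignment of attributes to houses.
Solution:

House | Food | Color | Music | Sport | Vehicle
----------------------------------------------
  1   | sushi | purple | classical | soccer | truck
  2   | pasta | yellow | blues | golf | sedan
  3   | curry | green | pop | tennis | van
  4   | tacos | blue | rock | chess | coupe
  5   | pizza | red | jazz | swimming | wagon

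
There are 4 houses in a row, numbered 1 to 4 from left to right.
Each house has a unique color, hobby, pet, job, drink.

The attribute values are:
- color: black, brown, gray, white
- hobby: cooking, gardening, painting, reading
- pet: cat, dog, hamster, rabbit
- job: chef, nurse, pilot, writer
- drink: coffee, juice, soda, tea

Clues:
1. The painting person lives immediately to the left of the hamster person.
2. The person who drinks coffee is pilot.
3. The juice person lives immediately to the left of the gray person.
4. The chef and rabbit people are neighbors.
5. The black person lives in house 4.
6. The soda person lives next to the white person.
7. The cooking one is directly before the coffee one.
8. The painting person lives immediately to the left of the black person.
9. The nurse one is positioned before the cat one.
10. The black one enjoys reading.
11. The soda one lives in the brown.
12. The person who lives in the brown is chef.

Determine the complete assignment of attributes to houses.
Solution:

House | Color | Hobby | Pet | Job | Drink
-----------------------------------------
  1   | brown | gardening | dog | chef | soda
  2   | white | cooking | rabbit | nurse | juice
  3   | gray | painting | cat | pilot | coffee
  4   | black | reading | hamster | writer | tea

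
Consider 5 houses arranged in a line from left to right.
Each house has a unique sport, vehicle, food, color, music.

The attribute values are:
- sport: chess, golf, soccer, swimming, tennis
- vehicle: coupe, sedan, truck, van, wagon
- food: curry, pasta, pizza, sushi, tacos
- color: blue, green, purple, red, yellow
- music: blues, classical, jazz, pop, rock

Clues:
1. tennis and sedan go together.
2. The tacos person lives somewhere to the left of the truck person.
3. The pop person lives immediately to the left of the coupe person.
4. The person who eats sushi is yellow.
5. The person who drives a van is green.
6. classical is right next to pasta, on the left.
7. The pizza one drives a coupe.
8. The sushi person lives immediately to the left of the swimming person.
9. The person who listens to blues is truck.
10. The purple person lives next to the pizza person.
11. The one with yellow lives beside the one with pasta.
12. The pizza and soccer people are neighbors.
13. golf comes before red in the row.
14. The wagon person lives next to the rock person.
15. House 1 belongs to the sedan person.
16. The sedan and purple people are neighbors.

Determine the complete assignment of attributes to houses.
Solution:

House | Sport | Vehicle | Food | Color | Music
----------------------------------------------
  1   | tennis | sedan | sushi | yellow | classical
  2   | swimming | wagon | pasta | purple | pop
  3   | golf | coupe | pizza | blue | rock
  4   | soccer | van | tacos | green | jazz
  5   | chess | truck | curry | red | blues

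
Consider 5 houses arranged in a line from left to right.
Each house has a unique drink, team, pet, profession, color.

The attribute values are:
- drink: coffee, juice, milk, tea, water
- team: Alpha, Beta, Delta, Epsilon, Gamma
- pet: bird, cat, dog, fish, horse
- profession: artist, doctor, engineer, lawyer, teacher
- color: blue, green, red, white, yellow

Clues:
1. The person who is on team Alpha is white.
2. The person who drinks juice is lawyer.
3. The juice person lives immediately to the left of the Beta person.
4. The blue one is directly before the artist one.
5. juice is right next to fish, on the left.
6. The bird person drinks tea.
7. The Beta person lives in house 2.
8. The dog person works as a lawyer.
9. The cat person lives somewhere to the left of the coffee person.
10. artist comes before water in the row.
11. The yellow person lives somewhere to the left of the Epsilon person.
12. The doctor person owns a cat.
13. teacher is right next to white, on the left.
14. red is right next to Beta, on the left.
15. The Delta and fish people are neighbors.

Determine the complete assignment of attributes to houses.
Solution:

House | Drink | Team | Pet | Profession | Color
-----------------------------------------------
  1   | juice | Delta | dog | lawyer | red
  2   | milk | Beta | fish | teacher | blue
  3   | tea | Alpha | bird | artist | white
  4   | water | Gamma | cat | doctor | yellow
  5   | coffee | Epsilon | horse | engineer | green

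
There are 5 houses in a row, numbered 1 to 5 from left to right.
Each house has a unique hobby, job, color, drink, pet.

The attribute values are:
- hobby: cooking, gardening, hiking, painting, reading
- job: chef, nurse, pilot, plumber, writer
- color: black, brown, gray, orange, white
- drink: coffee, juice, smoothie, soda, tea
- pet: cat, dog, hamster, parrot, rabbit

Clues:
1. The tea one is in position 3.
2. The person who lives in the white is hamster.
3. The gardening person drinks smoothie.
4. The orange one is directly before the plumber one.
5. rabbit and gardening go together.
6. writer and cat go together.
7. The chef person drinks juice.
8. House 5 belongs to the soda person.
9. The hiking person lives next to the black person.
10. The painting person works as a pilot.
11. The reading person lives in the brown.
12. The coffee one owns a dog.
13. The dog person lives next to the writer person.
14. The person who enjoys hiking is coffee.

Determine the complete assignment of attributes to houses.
Solution:

House | Hobby | Job | Color | Drink | Pet
-----------------------------------------
  1   | gardening | nurse | orange | smoothie | rabbit
  2   | hiking | plumber | gray | coffee | dog
  3   | cooking | writer | black | tea | cat
  4   | reading | chef | brown | juice | parrot
  5   | painting | pilot | white | soda | hamster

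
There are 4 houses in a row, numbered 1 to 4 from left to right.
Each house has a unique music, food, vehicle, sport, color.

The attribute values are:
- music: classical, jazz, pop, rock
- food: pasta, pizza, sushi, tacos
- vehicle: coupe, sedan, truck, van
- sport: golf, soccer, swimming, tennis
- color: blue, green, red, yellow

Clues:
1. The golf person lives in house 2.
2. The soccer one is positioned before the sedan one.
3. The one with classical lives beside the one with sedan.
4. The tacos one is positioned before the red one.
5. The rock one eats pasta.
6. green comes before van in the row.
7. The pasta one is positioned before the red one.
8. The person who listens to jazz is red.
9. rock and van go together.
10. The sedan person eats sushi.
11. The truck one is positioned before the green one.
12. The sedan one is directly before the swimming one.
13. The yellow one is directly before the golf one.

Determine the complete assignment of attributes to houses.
Solution:

House | Music | Food | Vehicle | Sport | Color
----------------------------------------------
  1   | classical | tacos | truck | soccer | yellow
  2   | pop | sushi | sedan | golf | green
  3   | rock | pasta | van | swimming | blue
  4   | jazz | pizza | coupe | tennis | red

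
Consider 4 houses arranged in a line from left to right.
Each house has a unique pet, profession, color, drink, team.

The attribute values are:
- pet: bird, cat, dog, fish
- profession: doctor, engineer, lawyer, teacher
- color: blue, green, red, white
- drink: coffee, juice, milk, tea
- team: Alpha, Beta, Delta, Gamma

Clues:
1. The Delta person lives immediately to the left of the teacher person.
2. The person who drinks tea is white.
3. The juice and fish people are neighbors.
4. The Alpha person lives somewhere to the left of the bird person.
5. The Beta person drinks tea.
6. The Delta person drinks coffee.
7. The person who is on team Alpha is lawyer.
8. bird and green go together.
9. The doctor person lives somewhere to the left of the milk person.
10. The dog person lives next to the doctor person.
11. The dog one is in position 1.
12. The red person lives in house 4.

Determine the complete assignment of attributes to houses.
Solution:

House | Pet | Profession | Color | Drink | Team
-----------------------------------------------
  1   | dog | lawyer | blue | juice | Alpha
  2   | fish | doctor | white | tea | Beta
  3   | bird | engineer | green | coffee | Delta
  4   | cat | teacher | red | milk | Gamma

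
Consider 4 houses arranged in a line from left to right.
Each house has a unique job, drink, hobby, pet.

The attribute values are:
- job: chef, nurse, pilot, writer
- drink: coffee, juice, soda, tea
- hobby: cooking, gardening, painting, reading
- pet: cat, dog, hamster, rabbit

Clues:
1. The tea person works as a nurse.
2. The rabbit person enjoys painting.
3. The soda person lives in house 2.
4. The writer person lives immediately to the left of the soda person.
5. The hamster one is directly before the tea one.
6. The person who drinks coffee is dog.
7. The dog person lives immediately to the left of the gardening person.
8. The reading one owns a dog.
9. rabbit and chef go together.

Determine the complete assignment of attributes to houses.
Solution:

House | Job | Drink | Hobby | Pet
---------------------------------
  1   | writer | coffee | reading | dog
  2   | pilot | soda | gardening | hamster
  3   | nurse | tea | cooking | cat
  4   | chef | juice | painting | rabbit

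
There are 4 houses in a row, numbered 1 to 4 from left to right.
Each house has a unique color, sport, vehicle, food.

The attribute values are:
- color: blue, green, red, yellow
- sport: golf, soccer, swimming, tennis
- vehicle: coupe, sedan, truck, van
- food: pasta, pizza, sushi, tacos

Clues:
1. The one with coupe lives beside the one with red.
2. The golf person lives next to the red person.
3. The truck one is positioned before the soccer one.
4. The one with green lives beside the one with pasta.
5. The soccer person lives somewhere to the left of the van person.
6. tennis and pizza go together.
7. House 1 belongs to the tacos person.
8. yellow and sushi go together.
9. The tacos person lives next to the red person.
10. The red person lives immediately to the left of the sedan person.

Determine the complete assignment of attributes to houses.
Solution:

House | Color | Sport | Vehicle | Food
--------------------------------------
  1   | green | golf | coupe | tacos
  2   | red | swimming | truck | pasta
  3   | yellow | soccer | sedan | sushi
  4   | blue | tennis | van | pizza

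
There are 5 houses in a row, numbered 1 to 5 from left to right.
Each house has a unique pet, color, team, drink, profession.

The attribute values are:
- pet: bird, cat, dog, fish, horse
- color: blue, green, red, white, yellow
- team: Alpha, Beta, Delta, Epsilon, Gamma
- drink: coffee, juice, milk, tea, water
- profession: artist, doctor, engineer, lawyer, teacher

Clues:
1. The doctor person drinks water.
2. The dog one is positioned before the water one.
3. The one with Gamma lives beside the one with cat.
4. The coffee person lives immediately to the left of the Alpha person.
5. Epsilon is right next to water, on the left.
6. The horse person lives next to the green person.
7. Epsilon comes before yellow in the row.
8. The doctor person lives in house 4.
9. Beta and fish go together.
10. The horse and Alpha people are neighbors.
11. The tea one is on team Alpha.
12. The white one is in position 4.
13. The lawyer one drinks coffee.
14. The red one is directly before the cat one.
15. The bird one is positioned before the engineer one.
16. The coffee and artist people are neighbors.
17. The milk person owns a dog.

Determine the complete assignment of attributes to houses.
Solution:

House | Pet | Color | Team | Drink | Profession
-----------------------------------------------
  1   | horse | red | Gamma | coffee | lawyer
  2   | cat | green | Alpha | tea | artist
  3   | dog | blue | Epsilon | milk | teacher
  4   | bird | white | Delta | water | doctor
  5   | fish | yellow | Beta | juice | engineer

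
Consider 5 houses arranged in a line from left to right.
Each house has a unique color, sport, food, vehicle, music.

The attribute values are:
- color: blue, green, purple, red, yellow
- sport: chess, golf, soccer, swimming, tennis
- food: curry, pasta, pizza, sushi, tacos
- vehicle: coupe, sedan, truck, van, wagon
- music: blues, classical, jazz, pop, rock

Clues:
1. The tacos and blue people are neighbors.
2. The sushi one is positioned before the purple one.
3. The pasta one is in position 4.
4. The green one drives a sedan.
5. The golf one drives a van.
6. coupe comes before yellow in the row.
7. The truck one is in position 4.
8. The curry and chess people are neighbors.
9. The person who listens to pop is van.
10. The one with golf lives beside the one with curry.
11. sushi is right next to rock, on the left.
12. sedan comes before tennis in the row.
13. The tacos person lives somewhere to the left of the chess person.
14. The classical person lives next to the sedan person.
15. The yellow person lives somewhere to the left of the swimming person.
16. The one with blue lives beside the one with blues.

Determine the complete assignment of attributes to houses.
Solution:

House | Color | Sport | Food | Vehicle | Music
----------------------------------------------
  1   | red | golf | tacos | van | pop
  2   | blue | soccer | curry | coupe | classical
  3   | green | chess | sushi | sedan | blues
  4   | yellow | tennis | pasta | truck | rock
  5   | purple | swimming | pizza | wagon | jazz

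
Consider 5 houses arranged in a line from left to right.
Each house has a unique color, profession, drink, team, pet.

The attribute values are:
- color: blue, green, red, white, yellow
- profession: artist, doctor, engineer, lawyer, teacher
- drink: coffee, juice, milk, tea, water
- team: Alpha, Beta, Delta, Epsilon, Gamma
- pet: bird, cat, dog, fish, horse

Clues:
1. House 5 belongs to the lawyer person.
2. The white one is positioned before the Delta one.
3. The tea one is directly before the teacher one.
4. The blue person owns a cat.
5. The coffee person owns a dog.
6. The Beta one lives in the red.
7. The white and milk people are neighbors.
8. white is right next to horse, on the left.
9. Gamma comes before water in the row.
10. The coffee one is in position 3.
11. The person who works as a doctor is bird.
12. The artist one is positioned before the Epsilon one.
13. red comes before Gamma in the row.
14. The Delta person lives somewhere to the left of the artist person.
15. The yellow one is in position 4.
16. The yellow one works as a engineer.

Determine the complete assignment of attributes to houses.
Solution:

House | Color | Profession | Drink | Team | Pet
-----------------------------------------------
  1   | white | doctor | tea | Alpha | bird
  2   | green | teacher | milk | Delta | horse
  3   | red | artist | coffee | Beta | dog
  4   | yellow | engineer | juice | Gamma | fish
  5   | blue | lawyer | water | Epsilon | cat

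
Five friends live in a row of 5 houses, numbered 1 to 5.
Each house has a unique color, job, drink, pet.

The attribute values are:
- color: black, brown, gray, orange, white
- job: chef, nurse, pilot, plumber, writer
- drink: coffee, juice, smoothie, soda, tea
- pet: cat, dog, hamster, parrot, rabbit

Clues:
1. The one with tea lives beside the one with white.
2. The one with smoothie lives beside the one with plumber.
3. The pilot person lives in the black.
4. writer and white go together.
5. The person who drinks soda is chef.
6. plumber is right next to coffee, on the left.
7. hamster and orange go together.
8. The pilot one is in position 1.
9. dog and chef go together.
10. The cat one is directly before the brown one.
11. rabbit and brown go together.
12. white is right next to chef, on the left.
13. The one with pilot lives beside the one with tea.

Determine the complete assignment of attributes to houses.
Solution:

House | Color | Job | Drink | Pet
---------------------------------
  1   | black | pilot | smoothie | cat
  2   | brown | plumber | tea | rabbit
  3   | white | writer | coffee | parrot
  4   | gray | chef | soda | dog
  5   | orange | nurse | juice | hamster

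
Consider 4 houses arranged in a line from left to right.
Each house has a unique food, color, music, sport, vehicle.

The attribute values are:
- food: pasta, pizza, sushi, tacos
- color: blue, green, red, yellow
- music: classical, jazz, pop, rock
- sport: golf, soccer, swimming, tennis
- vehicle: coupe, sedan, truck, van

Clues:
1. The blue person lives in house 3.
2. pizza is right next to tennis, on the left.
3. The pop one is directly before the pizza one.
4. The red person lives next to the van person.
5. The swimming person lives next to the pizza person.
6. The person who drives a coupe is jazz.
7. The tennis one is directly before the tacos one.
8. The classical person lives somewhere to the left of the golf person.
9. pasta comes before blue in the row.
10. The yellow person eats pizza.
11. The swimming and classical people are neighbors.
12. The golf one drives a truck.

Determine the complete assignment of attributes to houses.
Solution:

House | Food | Color | Music | Sport | Vehicle
----------------------------------------------
  1   | pasta | red | pop | swimming | sedan
  2   | pizza | yellow | classical | soccer | van
  3   | sushi | blue | jazz | tennis | coupe
  4   | tacos | green | rock | golf | truck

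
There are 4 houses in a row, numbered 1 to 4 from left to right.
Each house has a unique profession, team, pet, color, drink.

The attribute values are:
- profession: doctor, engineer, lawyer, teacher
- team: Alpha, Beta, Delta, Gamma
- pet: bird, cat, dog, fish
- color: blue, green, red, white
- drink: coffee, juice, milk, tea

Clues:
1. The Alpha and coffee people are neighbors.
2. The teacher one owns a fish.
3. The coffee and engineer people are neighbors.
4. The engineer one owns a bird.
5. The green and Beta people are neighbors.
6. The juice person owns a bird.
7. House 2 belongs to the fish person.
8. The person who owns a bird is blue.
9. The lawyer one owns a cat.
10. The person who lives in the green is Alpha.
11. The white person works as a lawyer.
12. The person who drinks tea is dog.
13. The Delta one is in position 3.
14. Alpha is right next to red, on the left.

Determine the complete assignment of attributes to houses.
Solution:

House | Profession | Team | Pet | Color | Drink
-----------------------------------------------
  1   | doctor | Alpha | dog | green | tea
  2   | teacher | Beta | fish | red | coffee
  3   | engineer | Delta | bird | blue | juice
  4   | lawyer | Gamma | cat | white | milk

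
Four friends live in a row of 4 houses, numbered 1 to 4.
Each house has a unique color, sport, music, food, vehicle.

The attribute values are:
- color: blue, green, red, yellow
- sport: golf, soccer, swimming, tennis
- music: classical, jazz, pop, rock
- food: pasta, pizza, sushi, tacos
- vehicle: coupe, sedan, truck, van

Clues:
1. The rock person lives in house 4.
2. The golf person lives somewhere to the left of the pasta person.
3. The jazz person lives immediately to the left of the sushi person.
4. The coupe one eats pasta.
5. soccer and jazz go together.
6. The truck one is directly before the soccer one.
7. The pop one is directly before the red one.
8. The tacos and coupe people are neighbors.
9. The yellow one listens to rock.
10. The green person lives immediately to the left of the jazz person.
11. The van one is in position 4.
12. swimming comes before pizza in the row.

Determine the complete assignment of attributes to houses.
Solution:

House | Color | Sport | Music | Food | Vehicle
----------------------------------------------
  1   | green | golf | pop | tacos | truck
  2   | red | soccer | jazz | pasta | coupe
  3   | blue | swimming | classical | sushi | sedan
  4   | yellow | tennis | rock | pizza | van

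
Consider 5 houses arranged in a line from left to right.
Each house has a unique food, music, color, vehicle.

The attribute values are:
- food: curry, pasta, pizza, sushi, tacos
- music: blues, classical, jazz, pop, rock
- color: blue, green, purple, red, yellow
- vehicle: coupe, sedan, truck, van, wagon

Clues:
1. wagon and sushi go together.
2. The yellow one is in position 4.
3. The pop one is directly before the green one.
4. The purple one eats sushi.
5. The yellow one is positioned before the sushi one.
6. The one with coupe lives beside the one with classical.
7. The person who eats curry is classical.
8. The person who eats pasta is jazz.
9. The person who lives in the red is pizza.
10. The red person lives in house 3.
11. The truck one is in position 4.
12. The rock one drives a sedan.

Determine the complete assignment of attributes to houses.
Solution:

House | Food | Music | Color | Vehicle
--------------------------------------
  1   | tacos | pop | blue | coupe
  2   | curry | classical | green | van
  3   | pizza | rock | red | sedan
  4   | pasta | jazz | yellow | truck
  5   | sushi | blues | purple | wagon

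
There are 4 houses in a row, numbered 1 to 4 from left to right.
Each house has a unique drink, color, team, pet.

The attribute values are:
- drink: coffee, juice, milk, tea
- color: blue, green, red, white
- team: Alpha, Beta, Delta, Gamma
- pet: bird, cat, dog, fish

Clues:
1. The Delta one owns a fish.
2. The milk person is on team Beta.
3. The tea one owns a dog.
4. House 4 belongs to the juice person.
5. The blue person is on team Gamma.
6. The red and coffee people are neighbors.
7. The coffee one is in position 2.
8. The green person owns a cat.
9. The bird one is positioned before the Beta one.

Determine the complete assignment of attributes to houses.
Solution:

House | Drink | Color | Team | Pet
----------------------------------
  1   | tea | red | Alpha | dog
  2   | coffee | blue | Gamma | bird
  3   | milk | green | Beta | cat
  4   | juice | white | Delta | fish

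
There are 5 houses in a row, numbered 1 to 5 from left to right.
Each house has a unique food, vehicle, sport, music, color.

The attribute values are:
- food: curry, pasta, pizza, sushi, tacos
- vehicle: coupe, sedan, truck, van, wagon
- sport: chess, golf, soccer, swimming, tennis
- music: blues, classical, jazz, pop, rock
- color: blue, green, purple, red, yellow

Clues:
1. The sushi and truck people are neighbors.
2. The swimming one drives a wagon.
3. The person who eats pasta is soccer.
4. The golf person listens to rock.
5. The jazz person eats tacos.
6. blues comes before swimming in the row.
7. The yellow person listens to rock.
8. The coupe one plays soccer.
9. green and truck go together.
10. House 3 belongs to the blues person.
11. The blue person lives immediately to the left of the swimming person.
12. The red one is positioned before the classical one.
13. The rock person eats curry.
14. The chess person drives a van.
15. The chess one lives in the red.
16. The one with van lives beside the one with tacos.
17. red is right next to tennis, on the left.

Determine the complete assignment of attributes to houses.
Solution:

House | Food | Vehicle | Sport | Music | Color
----------------------------------------------
  1   | sushi | van | chess | pop | red
  2   | tacos | truck | tennis | jazz | green
  3   | pasta | coupe | soccer | blues | blue
  4   | pizza | wagon | swimming | classical | purple
  5   | curry | sedan | golf | rock | yellow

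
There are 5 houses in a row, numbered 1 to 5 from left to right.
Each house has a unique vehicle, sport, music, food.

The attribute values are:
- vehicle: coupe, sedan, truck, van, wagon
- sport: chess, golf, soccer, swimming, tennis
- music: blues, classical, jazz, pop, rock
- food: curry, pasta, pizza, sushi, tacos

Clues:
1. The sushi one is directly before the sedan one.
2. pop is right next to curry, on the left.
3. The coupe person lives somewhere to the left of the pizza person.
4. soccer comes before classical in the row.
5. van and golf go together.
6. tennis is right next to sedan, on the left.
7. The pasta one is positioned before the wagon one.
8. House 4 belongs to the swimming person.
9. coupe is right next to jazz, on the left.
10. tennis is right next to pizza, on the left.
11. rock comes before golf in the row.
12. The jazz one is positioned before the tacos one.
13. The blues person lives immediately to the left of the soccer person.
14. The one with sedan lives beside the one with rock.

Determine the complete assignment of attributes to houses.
Solution:

House | Vehicle | Sport | Music | Food
--------------------------------------
  1   | coupe | tennis | blues | sushi
  2   | sedan | soccer | jazz | pizza
  3   | truck | chess | rock | pasta
  4   | wagon | swimming | pop | tacos
  5   | van | golf | classical | curry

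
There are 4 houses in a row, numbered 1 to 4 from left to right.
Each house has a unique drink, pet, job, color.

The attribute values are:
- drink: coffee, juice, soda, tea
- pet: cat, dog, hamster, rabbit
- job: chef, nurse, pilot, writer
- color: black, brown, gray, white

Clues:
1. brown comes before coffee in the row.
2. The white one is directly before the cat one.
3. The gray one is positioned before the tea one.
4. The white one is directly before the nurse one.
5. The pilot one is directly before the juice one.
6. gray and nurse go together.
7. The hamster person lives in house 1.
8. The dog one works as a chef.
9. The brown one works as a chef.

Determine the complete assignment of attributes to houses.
Solution:

House | Drink | Pet | Job | Color
---------------------------------
  1   | soda | hamster | pilot | white
  2   | juice | cat | nurse | gray
  3   | tea | dog | chef | brown
  4   | coffee | rabbit | writer | black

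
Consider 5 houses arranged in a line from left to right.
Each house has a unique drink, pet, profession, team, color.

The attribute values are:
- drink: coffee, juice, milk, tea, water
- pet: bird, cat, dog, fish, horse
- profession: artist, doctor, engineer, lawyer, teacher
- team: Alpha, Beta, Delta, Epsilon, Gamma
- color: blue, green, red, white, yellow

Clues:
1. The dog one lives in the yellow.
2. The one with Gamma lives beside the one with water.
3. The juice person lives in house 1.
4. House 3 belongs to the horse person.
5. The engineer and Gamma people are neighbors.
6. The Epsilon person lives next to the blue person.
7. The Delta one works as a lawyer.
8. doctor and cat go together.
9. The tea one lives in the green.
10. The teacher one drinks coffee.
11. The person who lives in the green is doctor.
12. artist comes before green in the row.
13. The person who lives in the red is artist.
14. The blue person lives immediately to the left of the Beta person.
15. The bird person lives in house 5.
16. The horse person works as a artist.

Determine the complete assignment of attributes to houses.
Solution:

House | Drink | Pet | Profession | Team | Color
-----------------------------------------------
  1   | juice | dog | engineer | Epsilon | yellow
  2   | coffee | fish | teacher | Gamma | blue
  3   | water | horse | artist | Beta | red
  4   | tea | cat | doctor | Alpha | green
  5   | milk | bird | lawyer | Delta | white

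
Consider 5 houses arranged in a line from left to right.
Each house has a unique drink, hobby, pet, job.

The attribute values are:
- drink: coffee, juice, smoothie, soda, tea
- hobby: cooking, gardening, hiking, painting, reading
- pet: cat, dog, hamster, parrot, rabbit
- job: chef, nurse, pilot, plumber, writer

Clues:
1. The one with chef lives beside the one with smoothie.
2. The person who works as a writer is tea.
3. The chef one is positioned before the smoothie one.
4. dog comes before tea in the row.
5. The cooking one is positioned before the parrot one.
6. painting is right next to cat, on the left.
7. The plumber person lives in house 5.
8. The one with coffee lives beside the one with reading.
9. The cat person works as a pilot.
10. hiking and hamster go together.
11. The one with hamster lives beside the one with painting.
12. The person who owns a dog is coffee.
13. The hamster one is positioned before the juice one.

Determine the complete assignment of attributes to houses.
Solution:

House | Drink | Hobby | Pet | Job
---------------------------------
  1   | soda | hiking | hamster | nurse
  2   | coffee | painting | dog | chef
  3   | smoothie | reading | cat | pilot
  4   | tea | cooking | rabbit | writer
  5   | juice | gardening | parrot | plumber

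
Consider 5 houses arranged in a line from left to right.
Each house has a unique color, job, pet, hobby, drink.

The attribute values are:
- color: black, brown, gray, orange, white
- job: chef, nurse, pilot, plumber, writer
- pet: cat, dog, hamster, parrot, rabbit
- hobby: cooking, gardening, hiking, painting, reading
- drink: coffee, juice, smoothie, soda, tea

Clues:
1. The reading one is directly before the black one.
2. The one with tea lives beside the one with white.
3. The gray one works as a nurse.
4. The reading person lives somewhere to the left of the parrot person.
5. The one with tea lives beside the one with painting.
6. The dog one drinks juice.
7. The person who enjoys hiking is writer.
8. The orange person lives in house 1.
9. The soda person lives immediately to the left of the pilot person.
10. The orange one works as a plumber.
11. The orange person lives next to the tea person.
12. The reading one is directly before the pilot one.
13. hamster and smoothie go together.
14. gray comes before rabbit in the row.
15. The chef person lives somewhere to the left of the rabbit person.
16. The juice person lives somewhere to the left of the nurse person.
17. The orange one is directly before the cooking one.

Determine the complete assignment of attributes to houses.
Solution:

House | Color | Job | Pet | Hobby | Drink
-----------------------------------------
  1   | orange | plumber | cat | reading | soda
  2   | black | pilot | parrot | cooking | tea
  3   | white | chef | dog | painting | juice
  4   | gray | nurse | hamster | gardening | smoothie
  5   | brown | writer | rabbit | hiking | coffee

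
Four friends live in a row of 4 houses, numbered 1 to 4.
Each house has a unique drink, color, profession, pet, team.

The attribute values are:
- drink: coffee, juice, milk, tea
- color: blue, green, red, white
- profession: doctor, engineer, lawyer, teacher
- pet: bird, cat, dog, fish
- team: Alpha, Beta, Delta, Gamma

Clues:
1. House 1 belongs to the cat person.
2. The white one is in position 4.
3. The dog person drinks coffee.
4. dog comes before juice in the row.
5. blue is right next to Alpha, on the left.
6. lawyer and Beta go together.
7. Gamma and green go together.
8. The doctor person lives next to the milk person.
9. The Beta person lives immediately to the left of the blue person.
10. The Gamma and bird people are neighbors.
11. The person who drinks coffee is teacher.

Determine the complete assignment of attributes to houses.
Solution:

House | Drink | Color | Profession | Pet | Team
-----------------------------------------------
  1   | tea | green | doctor | cat | Gamma
  2   | milk | red | lawyer | bird | Beta
  3   | coffee | blue | teacher | dog | Delta
  4   | juice | white | engineer | fish | Alpha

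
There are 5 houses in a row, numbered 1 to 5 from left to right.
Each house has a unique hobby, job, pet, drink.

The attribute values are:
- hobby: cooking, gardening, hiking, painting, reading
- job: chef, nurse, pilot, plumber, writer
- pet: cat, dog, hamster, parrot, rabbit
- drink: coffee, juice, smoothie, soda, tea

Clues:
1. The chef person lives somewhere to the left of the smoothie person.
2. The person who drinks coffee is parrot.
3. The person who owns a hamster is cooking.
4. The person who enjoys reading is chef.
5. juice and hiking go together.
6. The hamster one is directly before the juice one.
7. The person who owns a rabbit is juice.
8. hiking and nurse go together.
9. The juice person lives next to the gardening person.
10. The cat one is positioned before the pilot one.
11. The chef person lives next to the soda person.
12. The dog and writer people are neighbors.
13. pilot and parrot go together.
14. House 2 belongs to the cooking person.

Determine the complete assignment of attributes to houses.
Solution:

House | Hobby | Job | Pet | Drink
---------------------------------
  1   | reading | chef | dog | tea
  2   | cooking | writer | hamster | soda
  3   | hiking | nurse | rabbit | juice
  4   | gardening | plumber | cat | smoothie
  5   | painting | pilot | parrot | coffee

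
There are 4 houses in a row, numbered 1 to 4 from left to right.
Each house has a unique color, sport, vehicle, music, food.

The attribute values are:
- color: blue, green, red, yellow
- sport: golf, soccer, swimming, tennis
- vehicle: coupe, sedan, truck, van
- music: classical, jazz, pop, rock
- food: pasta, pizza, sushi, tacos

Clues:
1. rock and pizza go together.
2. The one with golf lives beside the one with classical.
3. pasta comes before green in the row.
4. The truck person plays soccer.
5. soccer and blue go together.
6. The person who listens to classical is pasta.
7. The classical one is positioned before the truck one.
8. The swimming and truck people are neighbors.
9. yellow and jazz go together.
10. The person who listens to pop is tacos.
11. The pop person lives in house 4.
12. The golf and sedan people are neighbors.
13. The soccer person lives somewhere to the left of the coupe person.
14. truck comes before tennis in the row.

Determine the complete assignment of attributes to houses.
Solution:

House | Color | Sport | Vehicle | Music | Food
----------------------------------------------
  1   | yellow | golf | van | jazz | sushi
  2   | red | swimming | sedan | classical | pasta
  3   | blue | soccer | truck | rock | pizza
  4   | green | tennis | coupe | pop | tacos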